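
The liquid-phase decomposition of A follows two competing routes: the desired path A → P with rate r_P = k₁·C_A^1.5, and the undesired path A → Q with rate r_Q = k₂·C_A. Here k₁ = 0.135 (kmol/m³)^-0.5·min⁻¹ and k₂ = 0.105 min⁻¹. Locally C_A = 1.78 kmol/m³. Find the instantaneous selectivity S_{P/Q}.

S_{P/Q} = r_P/r_Q = (k₁·C_A^1.5)/(k₂·C_A) = (k₁/k₂)·C_A^0.5.
= (0.135×1.780^1.5) / (0.105×1.780) = 0.3206/0.1869 = 1.72.
Since the desired path is higher order in A, keeping C_A high (PFR or concentrated feed) favours P.

1.72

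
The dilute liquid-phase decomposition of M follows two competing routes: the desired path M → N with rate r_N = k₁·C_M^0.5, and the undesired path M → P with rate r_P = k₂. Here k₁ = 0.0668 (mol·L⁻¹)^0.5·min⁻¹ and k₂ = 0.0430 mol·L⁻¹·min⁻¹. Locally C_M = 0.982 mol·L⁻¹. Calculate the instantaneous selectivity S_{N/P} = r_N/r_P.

1.54

S_{N/P} = r_N/r_P = (k₁·C_M^0.5)/(k₂) = (k₁/k₂)·C_M^0.5.
= (0.0668×0.9820^0.5) / (0.0430) = 0.06620/0.04300 = 1.54.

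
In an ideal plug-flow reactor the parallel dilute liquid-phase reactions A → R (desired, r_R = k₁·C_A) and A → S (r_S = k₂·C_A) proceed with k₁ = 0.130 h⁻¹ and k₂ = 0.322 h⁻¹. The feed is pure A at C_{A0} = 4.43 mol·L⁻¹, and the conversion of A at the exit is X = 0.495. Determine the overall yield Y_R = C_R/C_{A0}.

0.142

C_A = C_{A0}(1−X) = 2.237 mol·L⁻¹.
Both paths are first order in A, so the instantaneous fraction to R is constant: dC_R/d(−C_A) = k₁/(k₁+k₂) = 0.2876.
C_R = 0.2876·(C_{A0}−C_A) = 0.2876×2.193 = 0.631 mol·L⁻¹.
Y_R = C_R/C_{A0} = 0.6307/4.43 = 0.142.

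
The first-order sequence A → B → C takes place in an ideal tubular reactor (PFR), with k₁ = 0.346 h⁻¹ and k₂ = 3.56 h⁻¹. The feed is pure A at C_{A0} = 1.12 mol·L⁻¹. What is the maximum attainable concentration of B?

0.0847 mol·L⁻¹

For a first-order series the maximum intermediate yield is C_{B,max}/C_{A0} = (k₁/k₂)^[k₂/(k₂−k₁)].
= (0.346/3.56)^(3.56/(3.56−0.346)) = (0.09719)^(1.108) = 0.07562.
C_{B,max} = 0.07562×1.12 = 0.0847 mol·L⁻¹.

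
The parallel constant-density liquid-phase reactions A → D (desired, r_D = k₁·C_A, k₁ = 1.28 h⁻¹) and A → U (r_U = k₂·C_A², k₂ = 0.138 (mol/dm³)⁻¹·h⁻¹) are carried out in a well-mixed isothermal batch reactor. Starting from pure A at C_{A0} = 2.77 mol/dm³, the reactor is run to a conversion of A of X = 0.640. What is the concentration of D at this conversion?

1.48 mol/dm³

C_A = C_{A0}(1−X) = 0.9972 mol/dm³.
Along a PFR/batch, dC_D/dC_A = −r_D/(r_D+r_U) = −k₁/(k₁+k₂·C_A).
Integrating from C_{A0} to C_A: C_D = (1.28/0.138)·ln[(1.28+0.138·2.77)/(1.28+0.138·0.997)] = 9.275·ln(1.662/1.418) = 1.477 mol/dm³.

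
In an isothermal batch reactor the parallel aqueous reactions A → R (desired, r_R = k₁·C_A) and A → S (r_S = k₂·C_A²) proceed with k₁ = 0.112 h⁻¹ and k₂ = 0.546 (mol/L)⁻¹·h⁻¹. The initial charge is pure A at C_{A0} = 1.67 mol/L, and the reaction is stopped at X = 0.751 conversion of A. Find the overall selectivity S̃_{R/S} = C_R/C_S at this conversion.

C_A = C_{A0}(1−X) = 0.4158 mol/L.
Along a PFR/batch, dC_R/dC_A = −r_R/(r_R+r_S) = −k₁/(k₁+k₂·C_A).
Integrating from C_{A0} to C_A: C_R = (0.112/0.546)·ln[(0.112+0.546·1.67)/(0.112+0.546·0.416)] = 0.2051·ln(1.024/0.3390) = 0.2267 mol/L.
C_S = (C_{A0}−C_A)−C_R = 1.027 mol/L; S̃_{R/S} = 0.2267/1.027 = 0.221.

0.221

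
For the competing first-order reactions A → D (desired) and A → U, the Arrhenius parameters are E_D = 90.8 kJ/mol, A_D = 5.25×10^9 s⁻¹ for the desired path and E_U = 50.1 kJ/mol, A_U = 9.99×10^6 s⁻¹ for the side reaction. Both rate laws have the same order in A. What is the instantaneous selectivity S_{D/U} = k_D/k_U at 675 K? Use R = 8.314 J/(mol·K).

0.372

With equal orders, S_{D/U} = k_D/k_U = (A_D/A_U)·exp[(E_U−E_D)/(RT)].
(E_U−E_D)/(RT) = (50.1−90.8)×10³/(8.314×675) = -40700/5612 = -7.252.
k_D/k_U = (5.25×10^9/9.99×10^6)·exp(-7.252) = 525.5 × 7.085×10^-4 = 0.372.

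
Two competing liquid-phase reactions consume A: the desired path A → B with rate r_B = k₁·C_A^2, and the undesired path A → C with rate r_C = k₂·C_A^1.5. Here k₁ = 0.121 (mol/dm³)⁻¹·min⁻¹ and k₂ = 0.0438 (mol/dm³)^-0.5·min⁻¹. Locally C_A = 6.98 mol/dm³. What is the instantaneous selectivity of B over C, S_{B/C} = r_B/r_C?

S_{B/C} = r_B/r_C = (k₁·C_A^2)/(k₂·C_A^1.5) = (k₁/k₂)·C_A^0.5.
= (0.121×6.980^2) / (0.0438×6.980^1.5) = 5.895/0.8077 = 7.30.

7.30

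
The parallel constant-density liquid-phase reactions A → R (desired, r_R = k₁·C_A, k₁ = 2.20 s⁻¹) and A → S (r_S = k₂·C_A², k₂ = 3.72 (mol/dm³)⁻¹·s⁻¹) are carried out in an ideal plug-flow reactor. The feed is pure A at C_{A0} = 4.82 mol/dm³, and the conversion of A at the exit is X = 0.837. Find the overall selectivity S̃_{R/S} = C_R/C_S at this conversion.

0.251

C_A = C_{A0}(1−X) = 0.7857 mol/dm³.
Along a PFR/batch, dC_R/dC_A = −r_R/(r_R+r_S) = −k₁/(k₁+k₂·C_A).
Integrating from C_{A0} to C_A: C_R = (2.20/3.72)·ln[(2.20+3.72·4.82)/(2.20+3.72·0.786)] = 0.5914·ln(20.13/5.123) = 0.8094 mol/dm³.
C_S = (C_{A0}−C_A)−C_R = 3.225 mol/dm³; S̃_{R/S} = 0.8094/3.225 = 0.251.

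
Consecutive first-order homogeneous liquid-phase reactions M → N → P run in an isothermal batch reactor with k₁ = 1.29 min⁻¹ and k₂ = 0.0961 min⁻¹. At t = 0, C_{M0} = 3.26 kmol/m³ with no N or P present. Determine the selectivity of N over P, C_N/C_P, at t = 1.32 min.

12.0

For first-order series with pure M initially, C_N(t) = k₁C_{M0}/(k₂−k₁)·(e^(−k₁t) − e^(−k₂t)).
e^(−k₁t) = e^(−1.29×1.32) = e^(−1.703) = 0.1822; e^(−k₂t) = e^(−0.1269) = 0.8809.
C_N = 1.29×3.26/(0.0961−1.29) × (0.1822−0.8809) = (-3.522)×(-0.6987) = 2.461 kmol/m³.
C_M = C_{M0}e^(−k₁t) = 0.5939 kmol/m³, so C_P = C_{M0}−C_M−C_N = 0.2050 kmol/m³; C_N/C_P = 12.0.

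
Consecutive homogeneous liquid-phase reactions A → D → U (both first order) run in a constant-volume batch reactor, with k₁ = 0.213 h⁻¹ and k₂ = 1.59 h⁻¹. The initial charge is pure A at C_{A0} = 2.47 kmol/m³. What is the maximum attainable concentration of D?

0.242 kmol/m³

For a first-order series the maximum intermediate yield is C_{D,max}/C_{A0} = (k₁/k₂)^[k₂/(k₂−k₁)].
= (0.213/1.59)^(1.59/(1.59−0.213)) = (0.1340)^(1.155) = 0.09816.
C_{D,max} = 0.09816×2.47 = 0.242 kmol/m³.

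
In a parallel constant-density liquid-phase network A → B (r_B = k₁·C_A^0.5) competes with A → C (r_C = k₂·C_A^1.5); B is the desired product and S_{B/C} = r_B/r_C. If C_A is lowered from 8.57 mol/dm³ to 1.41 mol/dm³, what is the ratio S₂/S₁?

6.08

S_{B/C} = (k₁/k₂)·C_A⁻¹, so S₂/S₁ = (C_{A,2}/C_{A,1})⁻¹.
= 8.57/1.41 = 6.08.
Selectivity toward B rises as C_A falls — low-concentration operation is favoured.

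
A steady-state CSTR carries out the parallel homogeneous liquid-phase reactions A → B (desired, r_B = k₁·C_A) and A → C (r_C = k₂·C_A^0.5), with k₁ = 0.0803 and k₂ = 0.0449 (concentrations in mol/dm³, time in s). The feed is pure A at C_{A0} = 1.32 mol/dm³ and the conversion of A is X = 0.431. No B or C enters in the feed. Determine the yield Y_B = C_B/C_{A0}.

Exit C_A = C_{A0}(1−X) = 1.32×0.569 = 0.7511 mol/dm³.
In a CSTR the entire volume is at exit conditions, so r_B = 0.0803×0.7511 = 0.06031 and r_C = 0.0449×0.7511^0.5 = 0.03891.
Fraction of consumed A going to B: r_B/(r_B+r_C) = 0.6078.
C_B = 0.6078·C_{A0}·X = 0.6078×1.32×0.431 = 0.346 mol/dm³; Y_B = C_B/C_{A0} = 0.262.

0.262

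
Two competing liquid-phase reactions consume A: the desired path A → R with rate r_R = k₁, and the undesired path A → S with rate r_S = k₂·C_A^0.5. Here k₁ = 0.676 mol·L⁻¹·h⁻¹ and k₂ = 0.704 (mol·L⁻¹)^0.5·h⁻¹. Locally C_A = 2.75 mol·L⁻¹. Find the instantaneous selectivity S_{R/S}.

S_{R/S} = r_R/r_S = (k₁)/(k₂·C_A^0.5) = (k₁/k₂)·C_A^-0.5.
= (0.676) / (0.704×2.750^0.5) = 0.6760/1.167 = 0.579.
The undesired path is higher order in A, so low C_A (CSTR or dilute feed) favours R.

0.579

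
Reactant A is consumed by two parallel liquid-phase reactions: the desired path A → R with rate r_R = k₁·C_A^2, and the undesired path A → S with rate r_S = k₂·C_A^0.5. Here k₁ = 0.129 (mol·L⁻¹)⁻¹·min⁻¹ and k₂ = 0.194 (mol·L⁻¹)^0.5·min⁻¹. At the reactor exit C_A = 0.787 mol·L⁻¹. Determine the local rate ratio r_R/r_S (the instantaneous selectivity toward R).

0.464

S_{R/S} = r_R/r_S = (k₁·C_A^2)/(k₂·C_A^0.5) = (k₁/k₂)·C_A^1.5.
= (0.129×0.7870^2) / (0.194×0.7870^0.5) = 0.07990/0.1721 = 0.464.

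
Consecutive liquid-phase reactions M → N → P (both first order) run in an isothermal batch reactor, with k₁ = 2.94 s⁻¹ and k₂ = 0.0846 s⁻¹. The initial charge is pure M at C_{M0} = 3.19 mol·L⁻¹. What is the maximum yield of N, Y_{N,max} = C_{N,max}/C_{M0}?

0.900

For a first-order series the maximum intermediate yield is C_{N,max}/C_{M0} = (k₁/k₂)^[k₂/(k₂−k₁)].
= (2.94/0.0846)^(0.0846/(0.0846−2.94)) = (34.75)^(-0.02963) = 0.9002.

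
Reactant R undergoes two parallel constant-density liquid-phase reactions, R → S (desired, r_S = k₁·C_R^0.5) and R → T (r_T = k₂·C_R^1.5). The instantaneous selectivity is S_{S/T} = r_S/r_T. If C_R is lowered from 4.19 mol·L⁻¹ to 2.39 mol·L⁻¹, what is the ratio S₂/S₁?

S_{S/T} = (k₁/k₂)·C_R⁻¹, so S₂/S₁ = (C_{R,2}/C_{R,1})⁻¹.
= 4.19/2.39 = 1.75.

1.75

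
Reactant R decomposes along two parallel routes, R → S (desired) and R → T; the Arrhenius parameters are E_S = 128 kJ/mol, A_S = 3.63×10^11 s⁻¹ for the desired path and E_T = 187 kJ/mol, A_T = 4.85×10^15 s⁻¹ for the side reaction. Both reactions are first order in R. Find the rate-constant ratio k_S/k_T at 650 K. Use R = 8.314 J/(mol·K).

4.13

k_S/k_T = (A_S/A_T)·exp[−(E_S−E_T)/(RT)] = (A_S/A_T)·exp[(E_T−E_S)/(RT)].
(E_T−E_S)/(RT) = (187−128)×10³/(8.314×650) = 59000/5404 = 10.92.
k_S/k_T = (3.63×10^11/4.85×10^15)·exp(10.92) = 7.485×10^-5 × 55140 = 4.13.
Since E_S < E_T, lowering the temperature improves selectivity toward S.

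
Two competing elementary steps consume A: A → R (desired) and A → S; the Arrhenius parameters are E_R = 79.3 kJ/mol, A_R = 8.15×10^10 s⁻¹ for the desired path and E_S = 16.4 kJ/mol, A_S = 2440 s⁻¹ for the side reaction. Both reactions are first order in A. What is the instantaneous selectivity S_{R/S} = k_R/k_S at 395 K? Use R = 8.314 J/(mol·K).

k_R/k_S = (A_R/A_S)·exp[−(E_R−E_S)/(RT)] = (A_R/A_S)·exp[(E_S−E_R)/(RT)].
(E_S−E_R)/(RT) = (16.4−79.3)×10³/(8.314×395) = -62900/3284 = -19.15.
k_R/k_S = (8.15×10^10/2440)·exp(-19.15) = 3.340×10^7 × 4.807×10^-9 = 0.161.

0.161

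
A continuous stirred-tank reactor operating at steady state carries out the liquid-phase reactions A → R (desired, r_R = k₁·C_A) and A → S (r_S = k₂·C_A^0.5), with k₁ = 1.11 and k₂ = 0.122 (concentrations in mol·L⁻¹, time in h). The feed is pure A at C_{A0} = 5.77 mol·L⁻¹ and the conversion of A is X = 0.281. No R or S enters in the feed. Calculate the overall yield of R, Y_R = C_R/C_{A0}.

Exit C_A = C_{A0}(1−X) = 5.77×0.719 = 4.149 mol·L⁻¹.
In a CSTR the entire volume is at exit conditions, so r_R = 1.11×4.149 = 4.605 and r_S = 0.122×4.149^0.5 = 0.2485.
Fraction of consumed A going to R: r_R/(r_R+r_S) = 0.9488.
C_R = 0.9488·C_{A0}·X = 0.9488×5.77×0.281 = 1.54 mol·L⁻¹; Y_R = C_R/C_{A0} = 0.267.

0.267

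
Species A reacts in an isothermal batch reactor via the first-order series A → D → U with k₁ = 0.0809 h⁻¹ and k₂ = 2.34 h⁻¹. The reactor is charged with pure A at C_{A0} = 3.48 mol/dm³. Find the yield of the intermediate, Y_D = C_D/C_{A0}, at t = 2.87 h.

Solving the coupled first-order balances gives C_D(t) = [k₁/(k₂−k₁)]·C_{A0}·(e^(−k₁t) − e^(−k₂t)).
e^(−k₁t) = e^(−0.0809×2.87) = e^(−0.2322) = 0.7928; e^(−k₂t) = e^(−6.716) = 0.001212.
C_D = 0.0809×3.48/(2.34−0.0809) × (0.7928−0.001212) = 0.1246×0.7916 = 0.09865 mol/dm³.
Y_D = C_D/C_{A0} = 0.09865/3.48 = 0.0283.

0.0283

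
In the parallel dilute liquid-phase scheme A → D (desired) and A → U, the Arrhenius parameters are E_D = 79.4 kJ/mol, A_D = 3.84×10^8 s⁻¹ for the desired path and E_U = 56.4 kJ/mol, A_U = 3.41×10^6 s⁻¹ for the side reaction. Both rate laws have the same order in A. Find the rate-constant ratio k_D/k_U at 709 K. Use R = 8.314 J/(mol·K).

With equal orders, S_{D/U} = k_D/k_U = (A_D/A_U)·exp[(E_U−E_D)/(RT)].
(E_U−E_D)/(RT) = (56.4−79.4)×10³/(8.314×709) = -23000/5895 = -3.902.
k_D/k_U = (3.84×10^8/3.41×10^6)·exp(-3.902) = 112.6 × 0.02020 = 2.28.

2.28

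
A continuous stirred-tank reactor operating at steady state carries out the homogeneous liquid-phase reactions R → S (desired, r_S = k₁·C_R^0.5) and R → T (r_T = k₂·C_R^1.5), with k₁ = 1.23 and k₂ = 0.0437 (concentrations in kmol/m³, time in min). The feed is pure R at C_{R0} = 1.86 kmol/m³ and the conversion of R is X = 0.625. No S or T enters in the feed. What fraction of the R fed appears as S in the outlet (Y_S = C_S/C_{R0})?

0.610

Exit C_R = C_{R0}(1−X) = 1.86×0.375 = 0.6975 kmol/m³.
In a CSTR the entire volume is at exit conditions, so r_S = 1.23×0.6975^0.5 = 1.027 and r_T = 0.0437×0.6975^1.5 = 0.02546.
Fraction of consumed R going to S: r_S/(r_S+r_T) = 0.9758.
C_S = 0.9758·C_{R0}·X = 0.9758×1.86×0.625 = 1.13 kmol/m³; Y_S = C_S/C_{R0} = 0.610.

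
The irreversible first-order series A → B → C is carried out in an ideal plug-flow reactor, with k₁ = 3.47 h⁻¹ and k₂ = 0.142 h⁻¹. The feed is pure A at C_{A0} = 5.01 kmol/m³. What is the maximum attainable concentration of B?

Evaluating C_B at τ_opt = ln(k₂/k₁)/(k₂−k₁) gives C_{B,max}/C_{A0} = (k₁/k₂)^[k₂/(k₂−k₁)].
= (3.47/0.142)^(0.142/(0.142−3.47)) = (24.44)^(-0.04267) = 0.8725.
C_{B,max} = 0.8725×5.01 = 4.37 kmol/m³.

4.37 kmol/m³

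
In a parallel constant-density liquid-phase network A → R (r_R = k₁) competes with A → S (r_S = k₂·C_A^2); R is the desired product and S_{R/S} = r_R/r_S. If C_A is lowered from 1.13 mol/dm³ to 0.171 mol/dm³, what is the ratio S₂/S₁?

43.7

S_{R/S} = (k₁/k₂)·C_A^-2, so S₂/S₁ = (C_{A,2}/C_{A,1})^-2.
= (0.171/1.13)^(-2) = (0.1513)^(-2) = 43.7.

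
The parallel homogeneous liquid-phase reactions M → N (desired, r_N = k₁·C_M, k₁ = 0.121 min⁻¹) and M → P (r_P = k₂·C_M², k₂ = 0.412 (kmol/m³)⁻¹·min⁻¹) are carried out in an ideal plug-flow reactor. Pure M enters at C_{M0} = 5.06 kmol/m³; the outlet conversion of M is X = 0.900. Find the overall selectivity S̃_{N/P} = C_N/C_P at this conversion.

0.140

C_M = C_{M0}(1−X) = 0.5060 kmol/m³.
Along a PFR/batch, dC_N/dC_M = −r_N/(r_N+r_P) = −k₁/(k₁+k₂·C_M).
Integrating from C_{M0} to C_M: C_N = (0.121/0.412)·ln[(0.121+0.412·5.06)/(0.121+0.412·0.506)] = 0.2937·ln(2.206/0.3295) = 0.5584 kmol/m³.
C_P = (C_{M0}−C_M)−C_N = 3.996 kmol/m³; S̃_{N/P} = 0.5584/3.996 = 0.140.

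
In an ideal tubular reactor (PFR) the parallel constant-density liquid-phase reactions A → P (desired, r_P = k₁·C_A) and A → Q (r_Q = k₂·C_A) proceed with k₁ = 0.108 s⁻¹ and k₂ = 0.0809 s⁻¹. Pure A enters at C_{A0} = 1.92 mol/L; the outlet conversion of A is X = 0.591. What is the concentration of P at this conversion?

0.649 mol/L

C_A = C_{A0}(1−X) = 0.7853 mol/L.
Both paths are first order in A, so the instantaneous fraction to P is constant: dC_P/d(−C_A) = k₁/(k₁+k₂) = 0.5717.
C_P = 0.5717·(C_{A0}−C_A) = 0.5717×1.135 = 0.649 mol/L.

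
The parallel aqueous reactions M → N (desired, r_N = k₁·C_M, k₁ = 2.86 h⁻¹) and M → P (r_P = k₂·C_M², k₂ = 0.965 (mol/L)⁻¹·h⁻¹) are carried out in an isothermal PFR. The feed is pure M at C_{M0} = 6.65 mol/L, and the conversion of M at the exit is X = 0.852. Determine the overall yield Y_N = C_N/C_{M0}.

C_M = C_{M0}(1−X) = 0.9842 mol/L.
Along a PFR/batch, dC_N/dC_M = −r_N/(r_N+r_P) = −k₁/(k₁+k₂·C_M).
Integrating from C_{M0} to C_M: C_N = (2.86/0.965)·ln[(2.86+0.965·6.65)/(2.86+0.965·0.984)] = 2.964·ln(9.277/3.810) = 2.638 mol/L.
Y_N = C_N/C_{M0} = 2.638/6.65 = 0.397.

0.397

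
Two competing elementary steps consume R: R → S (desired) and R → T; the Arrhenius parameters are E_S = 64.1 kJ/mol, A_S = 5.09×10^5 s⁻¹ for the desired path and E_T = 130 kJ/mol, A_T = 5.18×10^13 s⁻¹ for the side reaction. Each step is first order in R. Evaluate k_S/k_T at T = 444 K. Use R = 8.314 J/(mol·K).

Since both paths have the same order in R, the concentration cancels and S_{S/T} = k_S/k_T = (A_S/A_T)·exp[(E_T−E_S)/(RT)].
(E_T−E_S)/(RT) = (130−64.1)×10³/(8.314×444) = 65900/3691 = 17.85.
k_S/k_T = (5.09×10^5/5.18×10^13)·exp(17.85) = 9.826×10^-9 × 5.664×10^7 = 0.557.
Since E_S < E_T, lowering the temperature improves selectivity toward S.

0.557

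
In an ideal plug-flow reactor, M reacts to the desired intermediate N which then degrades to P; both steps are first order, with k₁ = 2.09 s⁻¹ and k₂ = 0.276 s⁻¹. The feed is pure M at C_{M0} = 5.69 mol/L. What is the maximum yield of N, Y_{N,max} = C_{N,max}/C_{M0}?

Evaluating C_N at τ_opt = ln(k₂/k₁)/(k₂−k₁) gives C_{N,max}/C_{M0} = (k₁/k₂)^[k₂/(k₂−k₁)].
= (2.09/0.276)^(0.276/(0.276−2.09)) = (7.572)^(-0.1521) = 0.7349.

0.735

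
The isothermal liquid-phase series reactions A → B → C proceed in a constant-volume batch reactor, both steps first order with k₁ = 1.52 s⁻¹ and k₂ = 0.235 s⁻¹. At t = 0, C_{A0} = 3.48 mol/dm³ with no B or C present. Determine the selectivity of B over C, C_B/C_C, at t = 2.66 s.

1.65

Solving the coupled first-order balances gives C_B(t) = [k₁/(k₂−k₁)]·C_{A0}·(e^(−k₁t) − e^(−k₂t)).
e^(−k₁t) = e^(−1.52×2.66) = e^(−4.043) = 0.01754; e^(−k₂t) = e^(−0.6251) = 0.5352.
C_B = 1.52×3.48/(0.235−1.52) × (0.01754−0.5352) = (-4.116)×(-0.5177) = 2.131 mol/dm³.
C_A = C_{A0}e^(−k₁t) = 0.06104 mol/dm³, so C_C = C_{A0}−C_A−C_B = 1.288 mol/dm³; C_B/C_C = 1.65.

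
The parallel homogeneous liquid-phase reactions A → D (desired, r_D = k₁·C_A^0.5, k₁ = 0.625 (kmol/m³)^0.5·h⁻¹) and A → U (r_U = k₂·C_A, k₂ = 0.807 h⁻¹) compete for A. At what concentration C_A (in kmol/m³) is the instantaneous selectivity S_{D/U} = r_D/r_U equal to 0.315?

6.04 kmol/m³

S_{D/U} = (k₁/k₂)·C_A^-0.5 ⇒ C_A = (S·k₂/k₁)^(-2).
= (0.315×0.807/0.625)^(-2) = (0.4067)^(-2) = 6.04 kmol/m³.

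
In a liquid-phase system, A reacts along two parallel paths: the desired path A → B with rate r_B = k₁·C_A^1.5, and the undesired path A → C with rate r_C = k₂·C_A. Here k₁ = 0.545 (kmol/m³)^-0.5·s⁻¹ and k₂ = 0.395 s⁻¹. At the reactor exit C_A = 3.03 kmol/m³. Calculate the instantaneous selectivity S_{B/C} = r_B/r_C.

S_{B/C} = r_B/r_C = (k₁·C_A^1.5)/(k₂·C_A) = (k₁/k₂)·C_A^0.5.
= (0.545×3.030^1.5) / (0.395×3.030) = 2.874/1.197 = 2.40.

2.40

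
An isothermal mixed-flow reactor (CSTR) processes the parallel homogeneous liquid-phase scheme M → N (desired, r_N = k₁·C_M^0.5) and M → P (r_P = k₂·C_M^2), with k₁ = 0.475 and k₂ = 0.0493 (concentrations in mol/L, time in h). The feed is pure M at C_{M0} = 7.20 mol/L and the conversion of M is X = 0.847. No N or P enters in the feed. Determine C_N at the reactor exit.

5.44 mol/L

Exit C_M = C_{M0}(1−X) = 7.20×0.153 = 1.102 mol/L.
In a CSTR the entire volume is at exit conditions, so r_N = 0.475×1.102^0.5 = 0.4985 and r_P = 0.0493×1.102^2 = 0.05983.
Fraction of consumed M going to N: r_N/(r_N+r_P) = 0.8929.
C_N = 0.8929·C_{M0}·X = 0.8929×7.20×0.847 = 5.44 mol/L.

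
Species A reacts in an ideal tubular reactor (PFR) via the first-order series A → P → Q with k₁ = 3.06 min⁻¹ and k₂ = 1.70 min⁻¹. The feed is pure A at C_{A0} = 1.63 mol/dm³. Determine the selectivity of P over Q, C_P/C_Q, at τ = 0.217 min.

4.54

The intermediate concentration in a first-order A→B→C sequence is C_P = k₁C_{A0}(e^(−k₁τ) − e^(−k₂τ))/(k₂−k₁).
e^(−k₁τ) = e^(−3.06×0.217) = e^(−0.6640) = 0.5148; e^(−k₂τ) = e^(−0.3689) = 0.6915.
C_P = 3.06×1.63/(1.70−3.06) × (0.5148−0.6915) = (-3.667)×(-0.1767) = 0.6481 mol/dm³.
C_A = C_{A0}e^(−k₁τ) = 0.8391 mol/dm³, so C_Q = C_{A0}−C_A−C_P = 0.1428 mol/dm³; C_P/C_Q = 4.54.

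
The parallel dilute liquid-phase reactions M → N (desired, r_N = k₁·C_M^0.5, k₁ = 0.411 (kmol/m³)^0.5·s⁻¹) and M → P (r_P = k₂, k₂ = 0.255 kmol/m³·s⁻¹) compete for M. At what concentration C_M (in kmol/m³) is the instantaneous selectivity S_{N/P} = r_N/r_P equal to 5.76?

S_{N/P} = (k₁/k₂)·C_M^0.5 ⇒ C_M = (S·k₂/k₁)^(2).
= (5.76×0.255/0.411)^(2) = (3.574)^(2) = 12.8 kmol/m³.

12.8 kmol/m³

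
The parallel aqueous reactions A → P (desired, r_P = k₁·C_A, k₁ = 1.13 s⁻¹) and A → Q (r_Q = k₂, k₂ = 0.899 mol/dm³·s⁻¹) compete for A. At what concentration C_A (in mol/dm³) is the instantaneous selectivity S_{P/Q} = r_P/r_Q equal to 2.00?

S_{P/Q} = (k₁/k₂)·C_A ⇒ C_A = S·k₂/k₁.
= 2.00×0.899/1.13 = 1.59 mol/dm³.

1.59 mol/dm³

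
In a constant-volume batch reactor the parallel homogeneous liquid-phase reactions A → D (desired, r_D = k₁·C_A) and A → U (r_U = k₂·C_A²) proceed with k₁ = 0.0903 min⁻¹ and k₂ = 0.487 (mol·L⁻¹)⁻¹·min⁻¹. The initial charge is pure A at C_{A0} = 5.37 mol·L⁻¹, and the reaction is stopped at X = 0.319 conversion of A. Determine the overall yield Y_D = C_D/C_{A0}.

0.0127

C_A = C_{A0}(1−X) = 3.657 mol·L⁻¹.
Along a PFR/batch, dC_D/dC_A = −r_D/(r_D+r_U) = −k₁/(k₁+k₂·C_A).
Integrating from C_{A0} to C_A: C_D = (0.0903/0.487)·ln[(0.0903+0.487·5.37)/(0.0903+0.487·3.66)] = 0.1854·ln(2.705/1.871) = 0.06836 mol·L⁻¹.
Y_D = C_D/C_{A0} = 0.06836/5.37 = 0.0127.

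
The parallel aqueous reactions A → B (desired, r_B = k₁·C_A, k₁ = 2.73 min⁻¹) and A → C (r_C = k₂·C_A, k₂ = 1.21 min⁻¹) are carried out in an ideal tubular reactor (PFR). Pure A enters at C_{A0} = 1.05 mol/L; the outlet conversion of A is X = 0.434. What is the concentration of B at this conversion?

0.316 mol/L

C_A = C_{A0}(1−X) = 0.5943 mol/L.
Both paths are first order in A, so the instantaneous fraction to B is constant: dC_B/d(−C_A) = k₁/(k₁+k₂) = 0.6929.
C_B = 0.6929·(C_{A0}−C_A) = 0.6929×0.4557 = 0.316 mol/L.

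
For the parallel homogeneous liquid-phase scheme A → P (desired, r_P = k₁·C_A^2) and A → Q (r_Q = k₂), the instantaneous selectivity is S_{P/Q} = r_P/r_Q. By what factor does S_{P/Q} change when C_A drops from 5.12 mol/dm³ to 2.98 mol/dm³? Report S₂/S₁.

0.339

S_{P/Q} = (k₁/k₂)·C_A^2, so S₂/S₁ = (C_{A,2}/C_{A,1})^2.
= (2.98/5.12)^2 = (0.5820)^2 = 0.339.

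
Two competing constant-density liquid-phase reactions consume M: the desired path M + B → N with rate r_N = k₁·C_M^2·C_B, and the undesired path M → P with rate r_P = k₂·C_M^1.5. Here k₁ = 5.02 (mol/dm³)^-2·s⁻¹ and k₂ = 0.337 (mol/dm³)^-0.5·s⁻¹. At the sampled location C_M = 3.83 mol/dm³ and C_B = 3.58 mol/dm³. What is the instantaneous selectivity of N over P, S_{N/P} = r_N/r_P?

S_{N/P} = r_N/r_P = (k₁·C_M^2·C_B)/(k₂·C_M^1.5) = (k₁/k₂)·C_M^0.5·C_B.
= (5.02×3.830^2×3.580) / (0.337×3.830^1.5) = 263.6/2.526 = 104.
Since the desired path is higher order in M, keeping C_M high (PFR or concentrated feed) favours N.

104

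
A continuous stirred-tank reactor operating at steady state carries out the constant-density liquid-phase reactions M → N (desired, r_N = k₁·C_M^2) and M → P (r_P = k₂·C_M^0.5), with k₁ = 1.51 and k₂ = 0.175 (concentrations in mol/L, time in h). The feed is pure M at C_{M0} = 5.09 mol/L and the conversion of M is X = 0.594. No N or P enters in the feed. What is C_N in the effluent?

2.91 mol/L

Exit C_M = C_{M0}(1−X) = 5.09×0.406 = 2.067 mol/L.
A CSTR operates uniformly at the exit composition, giving r_N = 6.449 and r_P = 0.2516 (each k·C_M^n at C_M = 2.067).
Fraction of consumed M going to N: r_N/(r_N+r_P) = 0.9625.
C_N = 0.9625·C_{M0}·X = 0.9625×5.09×0.594 = 2.91 mol/L.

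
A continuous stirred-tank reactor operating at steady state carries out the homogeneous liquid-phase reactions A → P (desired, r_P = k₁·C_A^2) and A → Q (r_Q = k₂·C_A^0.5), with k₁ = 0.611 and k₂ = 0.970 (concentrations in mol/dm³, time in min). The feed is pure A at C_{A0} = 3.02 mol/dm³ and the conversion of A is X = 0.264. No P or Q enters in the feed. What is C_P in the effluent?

0.539 mol/dm³

Exit C_A = C_{A0}(1−X) = 3.02×0.736 = 2.223 mol/dm³.
A CSTR operates uniformly at the exit composition, giving r_P = 3.019 and r_Q = 1.446 (each k·C_A^n at C_A = 2.223).
Fraction of consumed A going to P: r_P/(r_P+r_Q) = 0.6761.
C_P = 0.6761·C_{A0}·X = 0.6761×3.02×0.264 = 0.539 mol/dm³.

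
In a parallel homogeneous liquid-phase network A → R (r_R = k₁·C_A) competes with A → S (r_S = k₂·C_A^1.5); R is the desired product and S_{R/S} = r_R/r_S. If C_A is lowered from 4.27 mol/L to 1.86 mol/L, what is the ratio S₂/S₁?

1.52

S_{R/S} = (k₁/k₂)·C_A^-0.5, so S₂/S₁ = (C_{A,2}/C_{A,1})^-0.5.
= (1.86/4.27)^(-0.5) = (0.4356)^(-0.5) = 1.52.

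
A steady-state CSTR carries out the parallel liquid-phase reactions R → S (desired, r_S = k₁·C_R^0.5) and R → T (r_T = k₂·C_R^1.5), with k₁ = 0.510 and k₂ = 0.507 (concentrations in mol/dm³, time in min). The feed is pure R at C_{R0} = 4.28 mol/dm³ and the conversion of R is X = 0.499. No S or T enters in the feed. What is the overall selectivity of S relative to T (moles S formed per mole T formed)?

0.469

Exit C_R = C_{R0}(1−X) = 4.28×0.501 = 2.144 mol/dm³.
In a CSTR the entire volume is at exit conditions, so r_S = 0.510×2.144^0.5 = 0.7468 and r_T = 0.507×2.144^1.5 = 1.592.
Overall selectivity = C_S/C_T = r_Sτ/(r_Tτ) = r_S/r_T = 0.469.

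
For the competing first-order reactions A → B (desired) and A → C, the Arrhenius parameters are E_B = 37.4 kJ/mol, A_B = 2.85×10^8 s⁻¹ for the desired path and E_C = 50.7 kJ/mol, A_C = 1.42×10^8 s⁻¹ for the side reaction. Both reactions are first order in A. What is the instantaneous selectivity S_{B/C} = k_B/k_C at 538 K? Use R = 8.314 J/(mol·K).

With equal orders, S_{B/C} = k_B/k_C = (A_B/A_C)·exp[(E_C−E_B)/(RT)].
(E_C−E_B)/(RT) = (50.7−37.4)×10³/(8.314×538) = 13300/4473 = 2.973.
k_B/k_C = (2.85×10^8/1.42×10^8)·exp(2.973) = 2.007 × 19.56 = 39.3.

39.3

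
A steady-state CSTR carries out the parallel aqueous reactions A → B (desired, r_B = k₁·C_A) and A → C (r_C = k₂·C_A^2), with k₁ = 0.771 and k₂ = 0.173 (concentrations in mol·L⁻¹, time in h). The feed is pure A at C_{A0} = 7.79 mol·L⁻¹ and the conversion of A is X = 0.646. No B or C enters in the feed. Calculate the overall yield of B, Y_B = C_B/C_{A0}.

0.399

Exit C_A = C_{A0}(1−X) = 7.79×0.354 = 2.758 mol·L⁻¹.
In a CSTR the entire volume is at exit conditions, so r_B = 0.771×2.758 = 2.126 and r_C = 0.173×2.758^2 = 1.316.
Fraction of consumed A going to B: r_B/(r_B+r_C) = 0.6178.
C_B = 0.6178·C_{A0}·X = 0.6178×7.79×0.646 = 3.11 mol·L⁻¹; Y_B = C_B/C_{A0} = 0.399.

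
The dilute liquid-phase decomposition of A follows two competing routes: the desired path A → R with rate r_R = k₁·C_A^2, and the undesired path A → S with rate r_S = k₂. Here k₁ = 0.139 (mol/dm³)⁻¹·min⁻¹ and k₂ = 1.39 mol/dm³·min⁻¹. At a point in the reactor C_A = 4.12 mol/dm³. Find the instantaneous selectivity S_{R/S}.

S_{R/S} = r_R/r_S = (k₁·C_A^2)/(k₂) = (k₁/k₂)·C_A^2.
= (0.139×4.120^2) / (1.39) = 2.359/1.390 = 1.70.

1.70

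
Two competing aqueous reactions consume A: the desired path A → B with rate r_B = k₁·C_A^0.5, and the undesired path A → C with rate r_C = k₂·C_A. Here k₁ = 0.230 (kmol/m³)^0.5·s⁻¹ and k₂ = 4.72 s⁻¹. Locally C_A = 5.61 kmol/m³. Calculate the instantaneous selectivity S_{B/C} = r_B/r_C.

S_{B/C} = r_B/r_C = (k₁·C_A^0.5)/(k₂·C_A) = (k₁/k₂)·C_A^-0.5.
= (0.230×5.610^0.5) / (4.72×5.610) = 0.5448/26.48 = 0.0206.
The undesired path is higher order in A, so low C_A (CSTR or dilute feed) favours B.

0.0206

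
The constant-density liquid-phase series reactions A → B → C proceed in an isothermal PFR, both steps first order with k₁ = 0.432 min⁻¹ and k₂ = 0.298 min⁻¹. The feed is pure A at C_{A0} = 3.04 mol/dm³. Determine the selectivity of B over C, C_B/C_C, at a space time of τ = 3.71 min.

1.10

For first-order series with pure A initially, C_B(τ) = k₁C_{A0}/(k₂−k₁)·(e^(−k₁τ) − e^(−k₂τ)).
e^(−k₁τ) = e^(−0.432×3.71) = e^(−1.603) = 0.2013; e^(−k₂τ) = e^(−1.106) = 0.3310.
C_B = 0.432×3.04/(0.298−0.432) × (0.2013−0.3310) = (-9.801)×(-0.1297) = 1.271 mol/dm³.
C_A = C_{A0}e^(−k₁τ) = 0.6121 mol/dm³, so C_C = C_{A0}−C_A−C_B = 1.157 mol/dm³; C_B/C_C = 1.10.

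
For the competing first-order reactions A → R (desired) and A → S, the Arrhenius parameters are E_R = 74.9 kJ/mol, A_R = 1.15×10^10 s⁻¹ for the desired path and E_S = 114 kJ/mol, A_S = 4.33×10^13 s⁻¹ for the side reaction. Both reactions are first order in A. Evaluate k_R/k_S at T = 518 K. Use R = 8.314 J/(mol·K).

With equal orders, S_{R/S} = k_R/k_S = (A_R/A_S)·exp[(E_S−E_R)/(RT)].
(E_S−E_R)/(RT) = (114−74.9)×10³/(8.314×518) = 39100/4307 = 9.079.
k_R/k_S = (1.15×10^10/4.33×10^13)·exp(9.079) = 2.656×10^-4 × 8769 = 2.33.

2.33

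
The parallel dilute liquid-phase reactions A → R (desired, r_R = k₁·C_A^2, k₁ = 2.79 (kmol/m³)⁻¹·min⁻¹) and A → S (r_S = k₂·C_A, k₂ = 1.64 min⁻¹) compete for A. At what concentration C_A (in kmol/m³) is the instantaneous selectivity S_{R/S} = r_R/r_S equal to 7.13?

S_{R/S} = (k₁/k₂)·C_A ⇒ C_A = S·k₂/k₁.
= 7.13×1.64/2.79 = 4.19 kmol/m³.

4.19 kmol/m³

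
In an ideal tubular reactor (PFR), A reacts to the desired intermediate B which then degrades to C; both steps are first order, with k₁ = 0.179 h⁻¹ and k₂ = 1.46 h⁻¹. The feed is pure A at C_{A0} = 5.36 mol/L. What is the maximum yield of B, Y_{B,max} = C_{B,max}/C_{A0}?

0.0914

For a first-order series the maximum intermediate yield is C_{B,max}/C_{A0} = (k₁/k₂)^[k₂/(k₂−k₁)].
= (0.179/1.46)^(1.46/(1.46−0.179)) = (0.1226)^(1.140) = 0.09144.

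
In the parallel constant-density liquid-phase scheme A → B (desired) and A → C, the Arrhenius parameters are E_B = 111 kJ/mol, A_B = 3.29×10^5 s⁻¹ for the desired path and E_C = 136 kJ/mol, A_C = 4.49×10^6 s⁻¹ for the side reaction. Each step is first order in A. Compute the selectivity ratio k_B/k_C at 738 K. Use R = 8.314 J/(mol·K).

With equal orders, S_{B/C} = k_B/k_C = (A_B/A_C)·exp[(E_C−E_B)/(RT)].
(E_C−E_B)/(RT) = (136−111)×10³/(8.314×738) = 25000/6136 = 4.074.
k_B/k_C = (3.29×10^5/4.49×10^6)·exp(4.074) = 0.07327 × 58.82 = 4.31.

4.31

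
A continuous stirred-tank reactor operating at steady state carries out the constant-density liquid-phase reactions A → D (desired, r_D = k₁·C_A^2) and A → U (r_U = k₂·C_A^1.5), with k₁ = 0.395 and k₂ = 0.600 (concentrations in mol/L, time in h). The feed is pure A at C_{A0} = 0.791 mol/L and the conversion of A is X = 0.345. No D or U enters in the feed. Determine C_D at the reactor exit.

Exit C_A = C_{A0}(1−X) = 0.791×0.655 = 0.5181 mol/L.
In a CSTR the entire volume is at exit conditions, so r_D = 0.395×0.5181^2 = 0.1060 and r_U = 0.600×0.5181^1.5 = 0.2238.
Fraction of consumed A going to D: r_D/(r_D+r_U) = 0.3215.
C_D = 0.3215·C_{A0}·X = 0.3215×0.791×0.345 = 0.0877 mol/L.

0.0877 mol/L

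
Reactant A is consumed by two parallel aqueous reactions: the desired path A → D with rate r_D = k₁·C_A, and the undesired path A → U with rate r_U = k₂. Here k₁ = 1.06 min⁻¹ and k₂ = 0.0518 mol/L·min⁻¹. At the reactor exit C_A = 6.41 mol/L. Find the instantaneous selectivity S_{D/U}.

S_{D/U} = r_D/r_U = (k₁·C_A)/(k₂) = (k₁/k₂)·C_A.
= (1.06×6.410) / (0.0518) = 6.795/0.05180 = 131.
Since the desired path is higher order in A, keeping C_A high (PFR or concentrated feed) favours D.

131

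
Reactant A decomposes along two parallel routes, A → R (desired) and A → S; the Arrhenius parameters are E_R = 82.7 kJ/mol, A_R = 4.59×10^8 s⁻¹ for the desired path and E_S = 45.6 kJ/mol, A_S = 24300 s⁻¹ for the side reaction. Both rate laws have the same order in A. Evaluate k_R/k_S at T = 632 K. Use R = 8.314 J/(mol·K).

16.2

Since both paths have the same order in A, the concentration cancels and S_{R/S} = k_R/k_S = (A_R/A_S)·exp[(E_S−E_R)/(RT)].
(E_S−E_R)/(RT) = (45.6−82.7)×10³/(8.314×632) = -37100/5254 = -7.061.
k_R/k_S = (4.59×10^8/24300)·exp(-7.061) = 18889 × 8.582×10^-4 = 16.2.
Since E_R > E_S, raising the temperature improves selectivity toward R.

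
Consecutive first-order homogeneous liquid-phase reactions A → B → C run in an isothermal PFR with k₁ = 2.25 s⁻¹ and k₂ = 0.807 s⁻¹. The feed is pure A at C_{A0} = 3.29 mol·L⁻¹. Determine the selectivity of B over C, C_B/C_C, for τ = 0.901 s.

1.71

The intermediate concentration in a first-order A→B→C sequence is C_B = k₁C_{A0}(e^(−k₁τ) − e^(−k₂τ))/(k₂−k₁).
e^(−k₁τ) = e^(−2.25×0.901) = e^(−2.027) = 0.1317; e^(−k₂τ) = e^(−0.7271) = 0.4833.
C_B = 2.25×3.29/(0.807−2.25) × (0.1317−0.4833) = (-5.130)×(-0.3516) = 1.804 mol·L⁻¹.
C_A = C_{A0}e^(−k₁τ) = 0.4333 mol·L⁻¹, so C_C = C_{A0}−C_A−C_B = 1.053 mol·L⁻¹; C_B/C_C = 1.71.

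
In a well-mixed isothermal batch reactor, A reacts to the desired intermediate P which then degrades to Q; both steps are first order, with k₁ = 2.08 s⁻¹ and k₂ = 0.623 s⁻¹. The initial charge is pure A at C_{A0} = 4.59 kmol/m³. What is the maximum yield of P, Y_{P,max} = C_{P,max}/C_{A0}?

At the optimum, C_{P,max}/C_{A0} = (k₁/k₂)^[k₂/(k₂−k₁)].
= (2.08/0.623)^(0.623/(0.623−2.08)) = (3.339)^(-0.4276) = 0.5972.

0.597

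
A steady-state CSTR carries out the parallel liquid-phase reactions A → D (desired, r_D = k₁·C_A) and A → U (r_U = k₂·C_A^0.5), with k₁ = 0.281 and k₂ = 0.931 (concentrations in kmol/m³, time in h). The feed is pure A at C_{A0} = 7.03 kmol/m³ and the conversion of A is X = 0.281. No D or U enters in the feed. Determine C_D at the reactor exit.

0.799 kmol/m³

Exit C_A = C_{A0}(1−X) = 7.03×0.719 = 5.055 kmol/m³.
In a CSTR the entire volume is at exit conditions, so r_D = 0.281×5.055 = 1.420 and r_U = 0.931×5.055^0.5 = 2.093.
Fraction of consumed A going to D: r_D/(r_D+r_U) = 0.4043.
C_D = 0.4043·C_{A0}·X = 0.4043×7.03×0.281 = 0.799 kmol/m³.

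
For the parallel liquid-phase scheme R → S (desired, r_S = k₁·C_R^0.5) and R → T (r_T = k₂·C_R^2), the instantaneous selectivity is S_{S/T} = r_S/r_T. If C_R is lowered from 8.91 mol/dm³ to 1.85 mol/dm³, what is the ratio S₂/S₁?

S_{S/T} = (k₁/k₂)·C_R^-1.5, so S₂/S₁ = (C_{R,2}/C_{R,1})^-1.5.
= (1.85/8.91)^(-1.5) = (0.2076)^(-1.5) = 10.6.

10.6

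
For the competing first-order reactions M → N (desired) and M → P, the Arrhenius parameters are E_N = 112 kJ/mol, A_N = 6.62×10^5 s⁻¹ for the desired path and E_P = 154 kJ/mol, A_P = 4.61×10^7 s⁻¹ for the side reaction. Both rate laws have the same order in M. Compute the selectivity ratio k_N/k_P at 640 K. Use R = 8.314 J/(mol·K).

Since both paths have the same order in M, the concentration cancels and S_{N/P} = k_N/k_P = (A_N/A_P)·exp[(E_P−E_N)/(RT)].
(E_P−E_N)/(RT) = (154−112)×10³/(8.314×640) = 42000/5321 = 7.893.
k_N/k_P = (6.62×10^5/4.61×10^7)·exp(7.893) = 0.01436 × 2679 = 38.5.

38.5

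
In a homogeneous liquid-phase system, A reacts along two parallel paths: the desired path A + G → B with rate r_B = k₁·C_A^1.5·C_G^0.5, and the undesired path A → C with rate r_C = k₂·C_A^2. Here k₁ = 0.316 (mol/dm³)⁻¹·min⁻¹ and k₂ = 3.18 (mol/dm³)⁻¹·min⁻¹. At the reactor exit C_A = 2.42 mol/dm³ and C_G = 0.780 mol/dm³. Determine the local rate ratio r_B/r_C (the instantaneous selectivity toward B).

0.0564

S_{B/C} = r_B/r_C = (k₁·C_A^1.5·C_G^0.5)/(k₂·C_A^2) = (k₁/k₂)·C_A^-0.5·C_G^0.5.
= (0.316×2.420^1.5×0.7800^0.5) / (3.18×2.420^2) = 1.051/18.62 = 0.0564.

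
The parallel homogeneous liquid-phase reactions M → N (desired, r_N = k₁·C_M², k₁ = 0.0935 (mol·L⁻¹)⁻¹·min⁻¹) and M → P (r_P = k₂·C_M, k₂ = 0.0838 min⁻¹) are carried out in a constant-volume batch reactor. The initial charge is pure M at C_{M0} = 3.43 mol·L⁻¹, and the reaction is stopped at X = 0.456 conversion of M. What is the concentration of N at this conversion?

1.16 mol·L⁻¹

C_M = C_{M0}(1−X) = 1.866 mol·L⁻¹.
Along a PFR/batch, dC_P/dC_M = −r_P/(r_N+r_P) = −k₂/(k₂+k₁·C_M).
Integrating from C_{M0} to C_M: C_P = (0.0838/0.0935)·ln[(0.0838+0.0935·3.43)/(0.0838+0.0935·1.87)] = 0.8963·ln(0.4045/0.2583) = 0.4021 mol·L⁻¹.
Then C_N = (C_{M0}−C_M) − C_P = 1.564 − 0.4021 = 1.162 mol·L⁻¹.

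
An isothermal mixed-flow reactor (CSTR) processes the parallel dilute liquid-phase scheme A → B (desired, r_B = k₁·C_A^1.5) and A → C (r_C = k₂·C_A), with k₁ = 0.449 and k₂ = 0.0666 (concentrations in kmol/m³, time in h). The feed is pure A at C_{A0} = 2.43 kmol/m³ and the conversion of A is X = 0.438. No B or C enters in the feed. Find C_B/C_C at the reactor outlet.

7.88

Exit C_A = C_{A0}(1−X) = 2.43×0.562 = 1.366 kmol/m³.
A CSTR operates uniformly at the exit composition, giving r_B = 0.7166 and r_C = 0.09095 (each k·C_A^n at C_A = 1.366).
Overall selectivity = C_B/C_C = r_Bτ/(r_Cτ) = r_B/r_C = 7.88.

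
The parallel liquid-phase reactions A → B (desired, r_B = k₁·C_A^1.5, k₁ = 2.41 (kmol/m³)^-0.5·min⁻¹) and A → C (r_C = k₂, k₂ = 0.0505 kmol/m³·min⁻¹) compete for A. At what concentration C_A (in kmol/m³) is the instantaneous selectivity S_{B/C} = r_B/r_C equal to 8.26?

0.311 kmol/m³

S_{B/C} = (k₁/k₂)·C_A^1.5 ⇒ C_A = (S·k₂/k₁)^(1/1.5).
= (8.26×0.0505/2.41)^(0.6667) = (0.1731)^(0.6667) = 0.311 kmol/m³.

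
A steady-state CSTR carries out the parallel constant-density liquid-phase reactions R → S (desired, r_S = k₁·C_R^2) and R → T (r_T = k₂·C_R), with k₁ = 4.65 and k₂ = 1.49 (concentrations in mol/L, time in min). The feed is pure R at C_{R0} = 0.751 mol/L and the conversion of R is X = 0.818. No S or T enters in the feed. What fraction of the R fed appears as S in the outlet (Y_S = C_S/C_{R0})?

0.245

Exit C_R = C_{R0}(1−X) = 0.751×0.182 = 0.1367 mol/L.
In a CSTR the entire volume is at exit conditions, so r_S = 4.65×0.1367^2 = 0.08687 and r_T = 1.49×0.1367 = 0.2037.
Fraction of consumed R going to S: r_S/(r_S+r_T) = 0.2990.
C_S = 0.2990·C_{R0}·X = 0.2990×0.751×0.818 = 0.184 mol/L; Y_S = C_S/C_{R0} = 0.245.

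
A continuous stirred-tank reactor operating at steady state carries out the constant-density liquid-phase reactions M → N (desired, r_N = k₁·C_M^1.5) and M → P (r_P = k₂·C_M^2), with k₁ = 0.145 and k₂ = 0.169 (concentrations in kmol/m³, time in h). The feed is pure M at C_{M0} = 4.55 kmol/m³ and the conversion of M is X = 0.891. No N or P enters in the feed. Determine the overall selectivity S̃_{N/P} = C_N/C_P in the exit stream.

1.22

Exit C_M = C_{M0}(1−X) = 4.55×0.109 = 0.4959 kmol/m³.
Rates in a CSTR are evaluated at the outlet concentration: r_N = 0.145×0.4959^1.5 = 0.05064, r_P = 0.169×0.4959^2 = 0.04157.
Overall selectivity = C_N/C_P = r_Nτ/(r_Pτ) = r_N/r_P = 1.22.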